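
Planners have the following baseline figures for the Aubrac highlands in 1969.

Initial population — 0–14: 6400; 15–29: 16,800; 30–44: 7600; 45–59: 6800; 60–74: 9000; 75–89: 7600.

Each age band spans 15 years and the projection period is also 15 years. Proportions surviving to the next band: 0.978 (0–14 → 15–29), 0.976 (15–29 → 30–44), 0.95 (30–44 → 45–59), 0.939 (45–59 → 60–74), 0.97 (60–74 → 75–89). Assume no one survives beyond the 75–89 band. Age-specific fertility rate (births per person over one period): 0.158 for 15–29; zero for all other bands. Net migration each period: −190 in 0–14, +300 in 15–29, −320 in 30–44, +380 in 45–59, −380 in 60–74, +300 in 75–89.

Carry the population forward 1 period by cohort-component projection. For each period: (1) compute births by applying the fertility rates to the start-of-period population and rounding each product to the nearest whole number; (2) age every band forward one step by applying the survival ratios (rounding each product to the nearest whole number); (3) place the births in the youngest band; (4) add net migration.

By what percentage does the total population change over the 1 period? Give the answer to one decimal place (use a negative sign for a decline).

-11.9

— Period 1 —
Births: 16800 × 0.158 = 2654
15–29: 6400 × 0.978 = 6259
30–44: 16800 × 0.976 = 16397
45–59: 7600 × 0.95 = 7220
60–74: 6800 × 0.939 = 6385
75–89: 9000 × 0.97 = 8730
Net migration: 0–14 − 190 → 2464; 15–29 + 300 → 6559; 30–44 − 320 → 16077; 45–59 + 380 → 7600; 60–74 − 380 → 6005; 75–89 + 300 → 9030
Population now: 0–14=2464, 15–29=6559, 30–44=16077, 45–59=7600, 60–74=6005, 75–89=9030
Total: 54200 → 47735; change = -6465; percentage change = -11.9%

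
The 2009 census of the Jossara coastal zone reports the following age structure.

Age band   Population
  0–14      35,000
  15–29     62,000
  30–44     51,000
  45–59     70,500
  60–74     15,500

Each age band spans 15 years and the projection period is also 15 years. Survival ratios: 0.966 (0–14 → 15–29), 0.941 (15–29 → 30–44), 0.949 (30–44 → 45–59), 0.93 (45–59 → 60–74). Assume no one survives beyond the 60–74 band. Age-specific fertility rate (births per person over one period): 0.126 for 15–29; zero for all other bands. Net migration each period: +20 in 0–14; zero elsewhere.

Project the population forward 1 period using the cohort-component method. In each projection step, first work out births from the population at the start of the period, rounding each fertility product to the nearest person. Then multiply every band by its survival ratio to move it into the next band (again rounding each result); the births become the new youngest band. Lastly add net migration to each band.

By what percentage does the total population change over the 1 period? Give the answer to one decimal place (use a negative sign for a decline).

After projecting period 1:
Births: 62000 * 0.126 = 7812
15–29: 35000 * 0.966 = 33810
30–44: 62000 * 0.941 = 58342
45–59: 51000 * 0.949 = 48399
60–74: 70500 * 0.93 = 65565
Net migration: 0–14 + 20 → 7832
End of period: [7832, 33810, 58342, 48399, 65565]
Total: 234000 → 213948; change = -20052; percentage change = -8.6%

-8.6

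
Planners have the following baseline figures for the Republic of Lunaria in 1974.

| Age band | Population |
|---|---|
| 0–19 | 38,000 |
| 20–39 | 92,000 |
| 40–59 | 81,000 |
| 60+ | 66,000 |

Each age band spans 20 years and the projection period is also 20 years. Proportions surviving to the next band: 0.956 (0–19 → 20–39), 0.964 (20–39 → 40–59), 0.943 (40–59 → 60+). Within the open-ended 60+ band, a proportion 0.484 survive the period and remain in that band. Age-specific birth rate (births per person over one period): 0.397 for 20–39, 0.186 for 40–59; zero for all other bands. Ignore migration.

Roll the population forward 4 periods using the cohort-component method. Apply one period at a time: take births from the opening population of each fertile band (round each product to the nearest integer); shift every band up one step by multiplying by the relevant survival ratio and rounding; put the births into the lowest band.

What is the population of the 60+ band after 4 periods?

92691

Let group 1 be 0–19 through group 4 = 60+.
Period 1:
Births: 92000 * 0.397 = 36524, 81000 * 0.186 = 15066 — total 51590
Group 2: 38000 * 0.956 = 36328
Group 3: 92000 * 0.964 = 88688
Group 4: 81000 * 0.943 + 66000 * 0.484 = 76383 + 31944 = 108327
End of period: [51590, 36328, 88688, 108327]
Period 2:
Births: 36328 * 0.397 = 14422, 88688 * 0.186 = 16496 — total 30918
Group 2: 51590 * 0.956 = 49320
Group 3: 36328 * 0.964 = 35020
Group 4: 88688 * 0.943 + 108327 * 0.484 = 83633 + 52430 = 136063
End of period: [30918, 49320, 35020, 136063]
Period 3:
Births: 49320 * 0.397 = 19580, 35020 * 0.186 = 6514 — total 26094
Group 2: 30918 * 0.956 = 29558
Group 3: 49320 * 0.964 = 47544
Group 4: 35020 * 0.943 + 136063 * 0.484 = 33024 + 65854 = 98878
End of period: [26094, 29558, 47544, 98878]
Period 4:
Births: 29558 * 0.397 = 11735, 47544 * 0.186 = 8843 — total 20578
Group 2: 26094 * 0.956 = 24946
Group 3: 29558 * 0.964 = 28494
Group 4: 47544 * 0.943 + 98878 * 0.484 = 44834 + 47857 = 92691
End of period: [20578, 24946, 28494, 92691]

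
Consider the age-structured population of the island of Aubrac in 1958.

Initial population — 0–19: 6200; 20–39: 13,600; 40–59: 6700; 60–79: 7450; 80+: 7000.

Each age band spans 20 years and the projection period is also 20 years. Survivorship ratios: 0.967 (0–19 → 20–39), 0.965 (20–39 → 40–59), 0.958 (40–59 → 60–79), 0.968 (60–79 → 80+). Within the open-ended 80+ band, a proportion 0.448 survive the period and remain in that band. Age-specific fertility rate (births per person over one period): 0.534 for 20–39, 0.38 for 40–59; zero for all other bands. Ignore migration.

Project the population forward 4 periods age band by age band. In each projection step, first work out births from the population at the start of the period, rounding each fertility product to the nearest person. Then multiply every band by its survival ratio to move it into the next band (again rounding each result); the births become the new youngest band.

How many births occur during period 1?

— Period 1 —
Births: 13600 × 0.534 = 7262  |  6700 × 0.38 = 2546 ⇒ total 9808
20–39: 6200 × 0.967 = 5995
40–59: 13600 × 0.965 = 13124
60–79: 6700 × 0.958 = 6419
80+: 7450 × 0.968 + 7000 × 0.448 = 7212 + 3136 = 10348
Population now: 0–19=9808, 20–39=5995, 40–59=13124, 60–79=6419, 80+=10348

9808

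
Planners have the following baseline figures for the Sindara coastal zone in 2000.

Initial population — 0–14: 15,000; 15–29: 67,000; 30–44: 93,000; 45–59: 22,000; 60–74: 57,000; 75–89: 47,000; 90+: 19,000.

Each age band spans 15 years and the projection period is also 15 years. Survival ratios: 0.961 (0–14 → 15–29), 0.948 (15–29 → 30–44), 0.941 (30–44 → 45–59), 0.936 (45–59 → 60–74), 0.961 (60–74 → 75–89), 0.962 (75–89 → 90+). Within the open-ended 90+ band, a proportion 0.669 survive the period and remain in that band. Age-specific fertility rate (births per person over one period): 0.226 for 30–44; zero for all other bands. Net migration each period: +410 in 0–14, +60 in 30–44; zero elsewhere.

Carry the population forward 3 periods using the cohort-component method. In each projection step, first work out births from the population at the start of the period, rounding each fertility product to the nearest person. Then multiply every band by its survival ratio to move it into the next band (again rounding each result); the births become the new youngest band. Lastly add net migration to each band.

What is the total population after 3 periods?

Period 1:
Births: 93000 × 0.226 = 21018
15–29: 15000 × 0.961 = 14415
30–44: 67000 × 0.948 = 63516
45–59: 93000 × 0.941 = 87513
60–74: 22000 × 0.936 = 20592
75–89: 57000 × 0.961 = 54777
90+: 47000 × 0.962 + 19000 × 0.669 = 45214 + 12711 = 57925
Net migration: 0–14 + 410 → 21428; 30–44 + 60 → 63576
End of period: [21428, 14415, 63576, 87513, 20592, 54777, 57925]
Period 2:
Births: 63576 × 0.226 = 14368
15–29: 21428 × 0.961 = 20592
30–44: 14415 × 0.948 = 13665
45–59: 63576 × 0.941 = 59825
60–74: 87513 × 0.936 = 81912
75–89: 20592 × 0.961 = 19789
90+: 54777 × 0.962 + 57925 × 0.669 = 52695 + 38752 = 91447
Net migration: 0–14 + 410 → 14778; 30–44 + 60 → 13725
End of period: [14778, 20592, 13725, 59825, 81912, 19789, 91447]
Period 3:
Births: 13725 × 0.226 = 3102
15–29: 14778 × 0.961 = 14202
30–44: 20592 × 0.948 = 19521
45–59: 13725 × 0.941 = 12915
60–74: 59825 × 0.936 = 55996
75–89: 81912 × 0.961 = 78717
90+: 19789 × 0.962 + 91447 × 0.669 = 19037 + 61178 = 80215
Net migration: 0–14 + 410 → 3512; 30–44 + 60 → 19581
End of period: [3512, 14202, 19581, 12915, 55996, 78717, 80215]
Total after period 3: 3512 + 14202 + 19581 + 12915 + 55996 + 78717 + 80215 = 265138

265138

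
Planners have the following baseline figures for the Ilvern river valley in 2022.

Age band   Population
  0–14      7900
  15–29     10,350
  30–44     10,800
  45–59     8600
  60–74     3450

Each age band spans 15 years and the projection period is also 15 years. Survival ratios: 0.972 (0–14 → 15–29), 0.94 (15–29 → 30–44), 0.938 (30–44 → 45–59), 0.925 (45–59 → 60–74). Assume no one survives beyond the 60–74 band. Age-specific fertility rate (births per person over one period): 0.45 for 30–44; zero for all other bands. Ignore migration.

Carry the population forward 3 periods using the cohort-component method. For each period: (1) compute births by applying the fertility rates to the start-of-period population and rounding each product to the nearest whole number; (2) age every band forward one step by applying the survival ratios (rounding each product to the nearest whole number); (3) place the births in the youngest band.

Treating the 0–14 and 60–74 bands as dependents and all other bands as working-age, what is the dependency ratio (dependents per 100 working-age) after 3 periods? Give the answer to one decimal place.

— Period 1 —
Births: 10800 * 0.45 = 4860
15–29: 7900 * 0.972 = 7679
30–44: 10350 * 0.94 = 9729
45–59: 10800 * 0.938 = 10130
60–74: 8600 * 0.925 = 7955
End of period: [4860, 7679, 9729, 10130, 7955]
— Period 2 —
Births: 9729 * 0.45 = 4378
15–29: 4860 * 0.972 = 4724
30–44: 7679 * 0.94 = 7218
45–59: 9729 * 0.938 = 9126
60–74: 10130 * 0.925 = 9370
End of period: [4378, 4724, 7218, 9126, 9370]
— Period 3 —
Births: 7218 * 0.45 = 3248
15–29: 4378 * 0.972 = 4255
30–44: 4724 * 0.94 = 4441
45–59: 7218 * 0.938 = 6770
60–74: 9126 * 0.925 = 8442
End of period: [3248, 4255, 4441, 6770, 8442]
Dependents (band 0–14 + band 60–74) = 3248 + 8442 = 11690; working-age = 15466; ratio = 11690/15466 × 100 = 75.6

75.6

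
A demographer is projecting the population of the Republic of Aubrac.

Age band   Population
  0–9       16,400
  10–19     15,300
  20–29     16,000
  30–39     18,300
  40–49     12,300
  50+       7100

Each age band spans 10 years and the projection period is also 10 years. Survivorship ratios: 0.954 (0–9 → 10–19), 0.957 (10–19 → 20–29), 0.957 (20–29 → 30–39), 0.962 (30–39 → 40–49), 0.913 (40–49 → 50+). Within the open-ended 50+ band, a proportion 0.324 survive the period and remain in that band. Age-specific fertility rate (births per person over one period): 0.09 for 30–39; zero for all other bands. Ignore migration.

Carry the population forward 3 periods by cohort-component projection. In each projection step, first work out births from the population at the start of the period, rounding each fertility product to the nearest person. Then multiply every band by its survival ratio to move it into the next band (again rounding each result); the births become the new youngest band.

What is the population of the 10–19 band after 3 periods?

1315

After projecting period 1:
Births: 18300 × 0.09 = 1647
10–19: 16400 × 0.954 = 15646
20–29: 15300 × 0.957 = 14642
30–39: 16000 × 0.957 = 15312
40–49: 18300 × 0.962 = 17605
50+: 12300 × 0.913 + 7100 × 0.324 = 11230 + 2300 = 13530
Giving 1647 / 15646 / 14642 / 15312 / 17605 / 13530.
After projecting period 2:
Births: 15312 × 0.09 = 1378
10–19: 1647 × 0.954 = 1571
20–29: 15646 × 0.957 = 14973
30–39: 14642 × 0.957 = 14012
40–49: 15312 × 0.962 = 14730
50+: 17605 × 0.913 + 13530 × 0.324 = 16073 + 4384 = 20457
Giving 1378 / 1571 / 14973 / 14012 / 14730 / 20457.
After projecting period 3:
Births: 14012 × 0.09 = 1261
10–19: 1378 × 0.954 = 1315
20–29: 1571 × 0.957 = 1503
30–39: 14973 × 0.957 = 14329
40–49: 14012 × 0.962 = 13480
50+: 14730 × 0.913 + 20457 × 0.324 = 13448 + 6628 = 20076
Giving 1261 / 1315 / 1503 / 14329 / 13480 / 20076.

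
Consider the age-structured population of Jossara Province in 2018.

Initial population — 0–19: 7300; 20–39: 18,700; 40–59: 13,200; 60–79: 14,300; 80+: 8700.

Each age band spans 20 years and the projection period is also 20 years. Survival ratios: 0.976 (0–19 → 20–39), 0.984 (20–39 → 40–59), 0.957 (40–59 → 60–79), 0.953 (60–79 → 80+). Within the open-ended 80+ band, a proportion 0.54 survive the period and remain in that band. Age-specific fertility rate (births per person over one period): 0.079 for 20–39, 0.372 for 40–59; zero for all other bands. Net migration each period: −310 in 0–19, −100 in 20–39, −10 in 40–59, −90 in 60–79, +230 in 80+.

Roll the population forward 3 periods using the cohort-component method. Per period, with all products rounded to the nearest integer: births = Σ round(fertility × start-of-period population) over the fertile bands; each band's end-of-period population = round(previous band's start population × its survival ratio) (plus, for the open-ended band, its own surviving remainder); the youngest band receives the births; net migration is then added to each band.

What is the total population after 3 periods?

Numbering the groups 1..5 from youngest to oldest:
Period 1.
Births: 18700 × 0.079 = 1477  |  13200 × 0.372 = 4910 → total 6387
Group 2: 7300 × 0.976 = 7125
Group 3: 18700 × 0.984 = 18401
Group 4: 13200 × 0.957 = 12632
Group 5: 14300 × 0.953 + 8700 × 0.54 = 13628 + 4698 = 18326
Net migration: Group 1 − 310 → 6077; Group 2 − 100 → 7025; Group 3 − 10 → 18391; Group 4 − 90 → 12542; Group 5 + 230 → 18556
Population now: 0–19=6077, 20–39=7025, 40–59=18391, 60–79=12542, 80+=18556
Period 2.
Births: 7025 × 0.079 = 555  |  18391 × 0.372 = 6841 → total 7396
Group 2: 6077 × 0.976 = 5931
Group 3: 7025 × 0.984 = 6913
Group 4: 18391 × 0.957 = 17600
Group 5: 12542 × 0.953 + 18556 × 0.54 = 11953 + 10020 = 21973
Net migration: Group 1 − 310 → 7086; Group 2 − 100 → 5831; Group 3 − 10 → 6903; Group 4 − 90 → 17510; Group 5 + 230 → 22203
Population now: 0–19=7086, 20–39=5831, 40–59=6903, 60–79=17510, 80+=22203
Period 3.
Births: 5831 × 0.079 = 461  |  6903 × 0.372 = 2568 → total 3029
Group 2: 7086 × 0.976 = 6916
Group 3: 5831 × 0.984 = 5738
Group 4: 6903 × 0.957 = 6606
Group 5: 17510 × 0.953 + 22203 × 0.54 = 16687 + 11990 = 28677
Net migration: Group 1 − 310 → 2719; Group 2 − 100 → 6816; Group 3 − 10 → 5728; Group 4 − 90 → 6516; Group 5 + 230 → 28907
Population now: 0–19=2719, 20–39=6816, 40–59=5728, 60–79=6516, 80+=28907
Total after period 3: 2719 + 6816 + 5728 + 6516 + 28907 = 50686

50686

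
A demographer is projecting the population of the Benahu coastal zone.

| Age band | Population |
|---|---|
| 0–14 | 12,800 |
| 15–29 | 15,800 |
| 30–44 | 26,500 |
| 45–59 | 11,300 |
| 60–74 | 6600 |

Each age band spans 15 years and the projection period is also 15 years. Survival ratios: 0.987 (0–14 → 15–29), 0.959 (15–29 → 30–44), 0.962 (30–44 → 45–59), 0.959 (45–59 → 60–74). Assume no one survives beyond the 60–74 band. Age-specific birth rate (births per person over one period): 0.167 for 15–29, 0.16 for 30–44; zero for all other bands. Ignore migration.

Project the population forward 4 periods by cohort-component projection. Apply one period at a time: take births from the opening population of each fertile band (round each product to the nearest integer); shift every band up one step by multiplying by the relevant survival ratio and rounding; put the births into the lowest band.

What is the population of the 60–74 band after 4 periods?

Numbering the bands 1..5 from youngest to oldest:
— Period 1 —
Births: 15800 × 0.167 = 2639 ; 26500 × 0.16 = 4240 → 6879
Band 2: 12800 × 0.987 = 12634
Band 3: 15800 × 0.959 = 15152
Band 4: 26500 × 0.962 = 25493
Band 5: 11300 × 0.959 = 10837
End of period: [6879, 12634, 15152, 25493, 10837]
— Period 2 —
Births: 12634 × 0.167 = 2110 ; 15152 × 0.16 = 2424 → 4534
Band 2: 6879 × 0.987 = 6790
Band 3: 12634 × 0.959 = 12116
Band 4: 15152 × 0.962 = 14576
Band 5: 25493 × 0.959 = 24448
End of period: [4534, 6790, 12116, 14576, 24448]
— Period 3 —
Births: 6790 × 0.167 = 1134 ; 12116 × 0.16 = 1939 → 3073
Band 2: 4534 × 0.987 = 4475
Band 3: 6790 × 0.959 = 6512
Band 4: 12116 × 0.962 = 11656
Band 5: 14576 × 0.959 = 13978
End of period: [3073, 4475, 6512, 11656, 13978]
— Period 4 —
Births: 4475 × 0.167 = 747 ; 6512 × 0.16 = 1042 → 1789
Band 2: 3073 × 0.987 = 3033
Band 3: 4475 × 0.959 = 4292
Band 4: 6512 × 0.962 = 6265
Band 5: 11656 × 0.959 = 11178
End of period: [1789, 3033, 4292, 6265, 11178]

11178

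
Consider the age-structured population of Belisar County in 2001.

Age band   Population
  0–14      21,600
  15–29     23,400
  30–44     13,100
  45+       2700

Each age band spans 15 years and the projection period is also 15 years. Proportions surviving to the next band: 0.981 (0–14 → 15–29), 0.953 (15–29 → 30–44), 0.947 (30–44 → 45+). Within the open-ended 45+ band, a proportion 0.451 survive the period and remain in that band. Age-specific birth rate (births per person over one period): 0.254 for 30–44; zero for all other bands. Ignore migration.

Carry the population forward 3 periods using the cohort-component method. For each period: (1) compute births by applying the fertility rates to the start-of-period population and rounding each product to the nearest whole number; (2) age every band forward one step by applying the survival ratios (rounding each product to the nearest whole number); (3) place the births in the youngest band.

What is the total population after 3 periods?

Numbering the groups 1..4 from youngest to oldest:
[period 1]
Births: 13100 * 0.254 = 3327
Group 2: 21600 * 0.981 = 21190
Group 3: 23400 * 0.953 = 22300
Group 4: 13100 * 0.947 + 2700 * 0.451 = 12406 + 1218 = 13624
End of period: [3327, 21190, 22300, 13624]
[period 2]
Births: 22300 * 0.254 = 5664
Group 2: 3327 * 0.981 = 3264
Group 3: 21190 * 0.953 = 20194
Group 4: 22300 * 0.947 + 13624 * 0.451 = 21118 + 6144 = 27262
End of period: [5664, 3264, 20194, 27262]
[period 3]
Births: 20194 * 0.254 = 5129
Group 2: 5664 * 0.981 = 5556
Group 3: 3264 * 0.953 = 3111
Group 4: 20194 * 0.947 + 27262 * 0.451 = 19124 + 12295 = 31419
End of period: [5129, 5556, 3111, 31419]
Total after period 3: 5129 + 5556 + 3111 + 31419 = 45215

45215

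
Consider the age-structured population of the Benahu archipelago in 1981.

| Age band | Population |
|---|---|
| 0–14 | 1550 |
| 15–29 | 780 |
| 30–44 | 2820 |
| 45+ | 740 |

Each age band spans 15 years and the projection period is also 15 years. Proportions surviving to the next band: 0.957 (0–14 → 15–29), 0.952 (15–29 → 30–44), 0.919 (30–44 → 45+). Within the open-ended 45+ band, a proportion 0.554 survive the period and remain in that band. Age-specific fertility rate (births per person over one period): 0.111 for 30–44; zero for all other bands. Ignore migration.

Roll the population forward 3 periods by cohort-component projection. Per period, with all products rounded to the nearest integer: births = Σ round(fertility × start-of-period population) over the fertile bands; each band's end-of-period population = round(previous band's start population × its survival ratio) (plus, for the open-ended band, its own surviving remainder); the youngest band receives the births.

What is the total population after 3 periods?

Numbering the bands 1..4 from youngest to oldest:
— Period 1 —
Births: 2820 × 0.111 = 313
Band 2: 1550 × 0.957 = 1483
Band 3: 780 × 0.952 = 743
Band 4: 2820 × 0.919 + 740 × 0.554 = 2592 + 410 = 3002
→ [313, 1483, 743, 3002]
— Period 2 —
Births: 743 × 0.111 = 82
Band 2: 313 × 0.957 = 300
Band 3: 1483 × 0.952 = 1412
Band 4: 743 × 0.919 + 3002 × 0.554 = 683 + 1663 = 2346
→ [82, 300, 1412, 2346]
— Period 3 —
Births: 1412 × 0.111 = 157
Band 2: 82 × 0.957 = 78
Band 3: 300 × 0.952 = 286
Band 4: 1412 × 0.919 + 2346 × 0.554 = 1298 + 1300 = 2598
→ [157, 78, 286, 2598]
Total after period 3: 157 + 78 + 286 + 2598 = 3119

3119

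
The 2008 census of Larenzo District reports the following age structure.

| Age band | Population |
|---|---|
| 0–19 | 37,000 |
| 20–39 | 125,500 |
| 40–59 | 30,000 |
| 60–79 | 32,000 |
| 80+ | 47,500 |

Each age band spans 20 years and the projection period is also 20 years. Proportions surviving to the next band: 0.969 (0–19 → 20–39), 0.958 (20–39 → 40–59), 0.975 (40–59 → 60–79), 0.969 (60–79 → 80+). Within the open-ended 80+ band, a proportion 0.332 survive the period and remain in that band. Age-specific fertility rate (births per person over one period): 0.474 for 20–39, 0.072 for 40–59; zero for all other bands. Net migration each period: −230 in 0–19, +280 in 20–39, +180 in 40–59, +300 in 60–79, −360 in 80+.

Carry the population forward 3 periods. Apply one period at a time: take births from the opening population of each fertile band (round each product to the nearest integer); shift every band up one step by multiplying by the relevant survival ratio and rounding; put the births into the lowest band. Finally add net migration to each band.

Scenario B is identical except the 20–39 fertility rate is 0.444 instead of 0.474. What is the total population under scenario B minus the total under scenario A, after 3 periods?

-7959

Call the groups 1 to 5, youngest first.
Period 1.
Births: 125500 × 0.474 = 59487 ; 30000 × 0.072 = 2160 → total 61647
Group 2: 37000 × 0.969 = 35853
Group 3: 125500 × 0.958 = 120229
Group 4: 30000 × 0.975 = 29250
Group 5: 32000 × 0.969 + 47500 × 0.332 = 31008 + 15770 = 46778
Net migration: Group 1 − 230 → 61417; Group 2 + 280 → 36133; Group 3 + 180 → 120409; Group 4 + 300 → 29550; Group 5 − 360 → 46418
Population now: 0–19=61417, 20–39=36133, 40–59=120409, 60–79=29550, 80+=46418
Period 2.
Births: 36133 × 0.474 = 17127 ; 120409 × 0.072 = 8669 → total 25796
Group 2: 61417 × 0.969 = 59513
Group 3: 36133 × 0.958 = 34615
Group 4: 120409 × 0.975 = 117399
Group 5: 29550 × 0.969 + 46418 × 0.332 = 28634 + 15411 = 44045
Net migration: Group 1 − 230 → 25566; Group 2 + 280 → 59793; Group 3 + 180 → 34795; Group 4 + 300 → 117699; Group 5 − 360 → 43685
Population now: 0–19=25566, 20–39=59793, 40–59=34795, 60–79=117699, 80+=43685
Period 3.
Births: 59793 × 0.474 = 28342 ; 34795 × 0.072 = 2505 → total 30847
Group 2: 25566 × 0.969 = 24773
Group 3: 59793 × 0.958 = 57282
Group 4: 34795 × 0.975 = 33925
Group 5: 117699 × 0.969 + 43685 × 0.332 = 114050 + 14503 = 128553
Net migration: Group 1 − 230 → 30617; Group 2 + 280 → 25053; Group 3 + 180 → 57462; Group 4 + 300 → 34225; Group 5 − 360 → 128193
Population now: 0–19=30617, 20–39=25053, 40–59=57462, 60–79=34225, 80+=128193
Scenario A total after 3 periods: 275550
Scenario B projection —
Period 1.
Births: 125500 × 0.444 = 55722 ; 30000 × 0.072 = 2160 → total 57882
Group 2: 37000 × 0.969 = 35853
Group 3: 125500 × 0.958 = 120229
Group 4: 30000 × 0.975 = 29250
Group 5: 32000 × 0.969 + 47500 × 0.332 = 31008 + 15770 = 46778
Net migration: Group 1 − 230 → 57652; Group 2 + 280 → 36133; Group 3 + 180 → 120409; Group 4 + 300 → 29550; Group 5 − 360 → 46418
Population now: 0–19=57652, 20–39=36133, 40–59=120409, 60–79=29550, 80+=46418
Period 2.
Births: 36133 × 0.444 = 16043 ; 120409 × 0.072 = 8669 → total 24712
Group 2: 57652 × 0.969 = 55865
Group 3: 36133 × 0.958 = 34615
Group 4: 120409 × 0.975 = 117399
Group 5: 29550 × 0.969 + 46418 × 0.332 = 28634 + 15411 = 44045
Net migration: Group 1 − 230 → 24482; Group 2 + 280 → 56145; Group 3 + 180 → 34795; Group 4 + 300 → 117699; Group 5 − 360 → 43685
Population now: 0–19=24482, 20–39=56145, 40–59=34795, 60–79=117699, 80+=43685
Period 3.
Births: 56145 × 0.444 = 24928 ; 34795 × 0.072 = 2505 → total 27433
Group 2: 24482 × 0.969 = 23723
Group 3: 56145 × 0.958 = 53787
Group 4: 34795 × 0.975 = 33925
Group 5: 117699 × 0.969 + 43685 × 0.332 = 114050 + 14503 = 128553
Net migration: Group 1 − 230 → 27203; Group 2 + 280 → 24003; Group 3 + 180 → 53967; Group 4 + 300 → 34225; Group 5 − 360 → 128193
Population now: 0–19=27203, 20–39=24003, 40–59=53967, 60–79=34225, 80+=128193
Scenario B total after 3 periods: 267591
Difference B − A = 267591 − 275550 = -7959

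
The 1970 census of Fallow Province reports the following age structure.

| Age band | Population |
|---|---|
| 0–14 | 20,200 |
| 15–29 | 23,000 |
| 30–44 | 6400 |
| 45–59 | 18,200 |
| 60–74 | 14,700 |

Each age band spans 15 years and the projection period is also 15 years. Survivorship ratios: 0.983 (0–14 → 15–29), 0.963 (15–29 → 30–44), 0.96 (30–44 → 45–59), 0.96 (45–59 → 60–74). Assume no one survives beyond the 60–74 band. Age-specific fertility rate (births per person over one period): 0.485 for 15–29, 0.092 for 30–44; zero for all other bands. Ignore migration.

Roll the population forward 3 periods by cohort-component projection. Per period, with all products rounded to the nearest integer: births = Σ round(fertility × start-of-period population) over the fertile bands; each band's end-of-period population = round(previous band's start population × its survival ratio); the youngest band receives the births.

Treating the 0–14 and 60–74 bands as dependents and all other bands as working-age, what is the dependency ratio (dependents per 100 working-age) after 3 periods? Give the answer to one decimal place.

67.8

Period 1.
Births: 23000 × 0.485 = 11155, 6400 × 0.092 = 589 ⇒ total 11744
15–29: 20200 × 0.983 = 19857
30–44: 23000 × 0.963 = 22149
45–59: 6400 × 0.96 = 6144
60–74: 18200 × 0.96 = 17472
Population now: 0–14=11744, 15–29=19857, 30–44=22149, 45–59=6144, 60–74=17472
Period 2.
Births: 19857 × 0.485 = 9631, 22149 × 0.092 = 2038 ⇒ total 11669
15–29: 11744 × 0.983 = 11544
30–44: 19857 × 0.963 = 19122
45–59: 22149 × 0.96 = 21263
60–74: 6144 × 0.96 = 5898
Population now: 0–14=11669, 15–29=11544, 30–44=19122, 45–59=21263, 60–74=5898
Period 3.
Births: 11544 × 0.485 = 5599, 19122 × 0.092 = 1759 ⇒ total 7358
15–29: 11669 × 0.983 = 11471
30–44: 11544 × 0.963 = 11117
45–59: 19122 × 0.96 = 18357
60–74: 21263 × 0.96 = 20412
Population now: 0–14=7358, 15–29=11471, 30–44=11117, 45–59=18357, 60–74=20412
Dependents (band 0–14 + band 60–74) = 7358 + 20412 = 27770; working-age = 40945; ratio = 27770/40945 × 100 = 67.8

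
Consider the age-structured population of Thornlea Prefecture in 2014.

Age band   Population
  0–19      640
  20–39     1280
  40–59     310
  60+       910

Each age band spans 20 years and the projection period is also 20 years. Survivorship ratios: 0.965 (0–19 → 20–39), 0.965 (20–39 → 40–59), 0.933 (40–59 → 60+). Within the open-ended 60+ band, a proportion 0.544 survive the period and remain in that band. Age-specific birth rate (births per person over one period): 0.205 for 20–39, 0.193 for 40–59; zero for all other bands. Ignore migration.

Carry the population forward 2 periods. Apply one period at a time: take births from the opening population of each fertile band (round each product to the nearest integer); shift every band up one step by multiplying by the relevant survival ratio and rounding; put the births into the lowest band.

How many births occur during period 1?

322

Period 1:
Births: 1280 × 0.205 = 262, 310 × 0.193 = 60 — total 322
20–39: 640 × 0.965 = 618
40–59: 1280 × 0.965 = 1235
60+: 310 × 0.933 + 910 × 0.544 = 289 + 495 = 784
End of period: [322, 618, 1235, 784]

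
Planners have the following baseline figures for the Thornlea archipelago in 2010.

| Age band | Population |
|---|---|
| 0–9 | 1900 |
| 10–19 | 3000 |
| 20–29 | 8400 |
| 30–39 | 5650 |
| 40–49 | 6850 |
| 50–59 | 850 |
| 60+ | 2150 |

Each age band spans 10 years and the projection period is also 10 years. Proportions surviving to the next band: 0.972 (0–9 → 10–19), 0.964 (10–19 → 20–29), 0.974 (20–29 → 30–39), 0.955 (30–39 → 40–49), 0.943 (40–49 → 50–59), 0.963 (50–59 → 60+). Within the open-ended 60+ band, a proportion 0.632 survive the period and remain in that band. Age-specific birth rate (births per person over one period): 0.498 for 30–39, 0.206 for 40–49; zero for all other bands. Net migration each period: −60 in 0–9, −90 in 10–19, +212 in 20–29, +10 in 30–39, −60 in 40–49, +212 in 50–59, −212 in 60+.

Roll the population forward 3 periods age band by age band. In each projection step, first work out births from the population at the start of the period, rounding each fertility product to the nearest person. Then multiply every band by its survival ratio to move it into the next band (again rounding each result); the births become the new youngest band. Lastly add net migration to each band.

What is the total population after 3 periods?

33749

After projecting period 1:
Births: 5650 × 0.498 = 2814  |  6850 × 0.206 = 1411 → total 4225
10–19: 1900 × 0.972 = 1847
20–29: 3000 × 0.964 = 2892
30–39: 8400 × 0.974 = 8182
40–49: 5650 × 0.955 = 5396
50–59: 6850 × 0.943 = 6460
60+: 850 × 0.963 + 2150 × 0.632 = 819 + 1359 = 2178
Net migration: 0–9 − 60 → 4165; 10–19 − 90 → 1757; 20–29 + 212 → 3104; 30–39 + 10 → 8192; 40–49 − 60 → 5336; 50–59 + 212 → 6672; 60+ − 212 → 1966
Population now: 0–9=4165, 10–19=1757, 20–29=3104, 30–39=8192, 40–49=5336, 50–59=6672, 60+=1966
After projecting period 2:
Births: 8192 × 0.498 = 4080  |  5336 × 0.206 = 1099 → total 5179
10–19: 4165 × 0.972 = 4048
20–29: 1757 × 0.964 = 1694
30–39: 3104 × 0.974 = 3023
40–49: 8192 × 0.955 = 7823
50–59: 5336 × 0.943 = 5032
60+: 6672 × 0.963 + 1966 × 0.632 = 6425 + 1243 = 7668
Net migration: 0–9 − 60 → 5119; 10–19 − 90 → 3958; 20–29 + 212 → 1906; 30–39 + 10 → 3033; 40–49 − 60 → 7763; 50–59 + 212 → 5244; 60+ − 212 → 7456
Population now: 0–9=5119, 10–19=3958, 20–29=1906, 30–39=3033, 40–49=7763, 50–59=5244, 60+=7456
After projecting period 3:
Births: 3033 × 0.498 = 1510  |  7763 × 0.206 = 1599 → total 3109
10–19: 5119 × 0.972 = 4976
20–29: 3958 × 0.964 = 3816
30–39: 1906 × 0.974 = 1856
40–49: 3033 × 0.955 = 2897
50–59: 7763 × 0.943 = 7321
60+: 5244 × 0.963 + 7456 × 0.632 = 5050 + 4712 = 9762
Net migration: 0–9 − 60 → 3049; 10–19 − 90 → 4886; 20–29 + 212 → 4028; 30–39 + 10 → 1866; 40–49 − 60 → 2837; 50–59 + 212 → 7533; 60+ − 212 → 9550
Population now: 0–9=3049, 10–19=4886, 20–29=4028, 30–39=1866, 40–49=2837, 50–59=7533, 60+=9550
Total after period 3: 3049 + 4886 + 4028 + 1866 + 2837 + 7533 + 9550 = 33749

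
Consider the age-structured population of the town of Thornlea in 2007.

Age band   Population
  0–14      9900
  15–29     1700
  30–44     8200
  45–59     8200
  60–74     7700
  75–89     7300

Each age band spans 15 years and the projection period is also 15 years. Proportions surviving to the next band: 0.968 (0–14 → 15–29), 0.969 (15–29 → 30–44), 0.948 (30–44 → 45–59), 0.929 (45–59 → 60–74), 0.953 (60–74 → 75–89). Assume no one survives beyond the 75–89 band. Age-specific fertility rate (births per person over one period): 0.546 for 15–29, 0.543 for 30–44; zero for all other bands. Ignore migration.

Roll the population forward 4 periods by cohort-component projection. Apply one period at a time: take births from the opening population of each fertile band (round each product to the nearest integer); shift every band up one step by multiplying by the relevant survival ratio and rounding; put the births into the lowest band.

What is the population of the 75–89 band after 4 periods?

1382

Call the bands 1 to 6, youngest first.
Period 1:
Births: 1700 × 0.546 = 928  |  8200 × 0.543 = 4453 ⇒ total 5381
Band 2: 9900 × 0.968 = 9583
Band 3: 1700 × 0.969 = 1647
Band 4: 8200 × 0.948 = 7774
Band 5: 8200 × 0.929 = 7618
Band 6: 7700 × 0.953 = 7338
→ [5381, 9583, 1647, 7774, 7618, 7338]
Period 2:
Births: 9583 × 0.546 = 5232  |  1647 × 0.543 = 894 ⇒ total 6126
Band 2: 5381 × 0.968 = 5209
Band 3: 9583 × 0.969 = 9286
Band 4: 1647 × 0.948 = 1561
Band 5: 7774 × 0.929 = 7222
Band 6: 7618 × 0.953 = 7260
→ [6126, 5209, 9286, 1561, 7222, 7260]
Period 3:
Births: 5209 × 0.546 = 2844  |  9286 × 0.543 = 5042 ⇒ total 7886
Band 2: 6126 × 0.968 = 5930
Band 3: 5209 × 0.969 = 5048
Band 4: 9286 × 0.948 = 8803
Band 5: 1561 × 0.929 = 1450
Band 6: 7222 × 0.953 = 6883
→ [7886, 5930, 5048, 8803, 1450, 6883]
Period 4:
Births: 5930 × 0.546 = 3238  |  5048 × 0.543 = 2741 ⇒ total 5979
Band 2: 7886 × 0.968 = 7634
Band 3: 5930 × 0.969 = 5746
Band 4: 5048 × 0.948 = 4786
Band 5: 8803 × 0.929 = 8178
Band 6: 1450 × 0.953 = 1382
→ [5979, 7634, 5746, 4786, 8178, 1382]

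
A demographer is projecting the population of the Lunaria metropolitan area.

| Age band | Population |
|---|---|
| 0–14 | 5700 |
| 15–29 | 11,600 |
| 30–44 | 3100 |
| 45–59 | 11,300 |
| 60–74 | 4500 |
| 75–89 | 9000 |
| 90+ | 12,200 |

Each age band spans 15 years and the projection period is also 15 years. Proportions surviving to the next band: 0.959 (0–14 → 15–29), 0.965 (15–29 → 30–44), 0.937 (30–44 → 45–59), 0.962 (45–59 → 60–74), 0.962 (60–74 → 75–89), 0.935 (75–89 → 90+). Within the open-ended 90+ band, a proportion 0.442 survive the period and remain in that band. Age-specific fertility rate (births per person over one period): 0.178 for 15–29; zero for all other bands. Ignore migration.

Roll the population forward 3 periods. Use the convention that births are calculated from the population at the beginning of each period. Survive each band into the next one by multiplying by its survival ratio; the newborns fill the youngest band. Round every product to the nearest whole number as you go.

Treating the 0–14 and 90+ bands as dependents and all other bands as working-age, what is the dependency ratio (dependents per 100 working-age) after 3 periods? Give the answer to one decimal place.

71.1

(Bands numbered youngest = 1 to oldest = 7.)
After projecting period 1:
Births: 11600 × 0.178 = 2065
Band 2: 5700 × 0.959 = 5466
Band 3: 11600 × 0.965 = 11194
Band 4: 3100 × 0.937 = 2905
Band 5: 11300 × 0.962 = 10871
Band 6: 4500 × 0.962 = 4329
Band 7: 9000 × 0.935 + 12200 × 0.442 = 8415 + 5392 = 13807
Population now: 0–14=2065, 15–29=5466, 30–44=11194, 45–59=2905, 60–74=10871, 75–89=4329, 90+=13807
After projecting period 2:
Births: 5466 × 0.178 = 973
Band 2: 2065 × 0.959 = 1980
Band 3: 5466 × 0.965 = 5275
Band 4: 11194 × 0.937 = 10489
Band 5: 2905 × 0.962 = 2795
Band 6: 10871 × 0.962 = 10458
Band 7: 4329 × 0.935 + 13807 × 0.442 = 4048 + 6103 = 10151
Population now: 0–14=973, 15–29=1980, 30–44=5275, 45–59=10489, 60–74=2795, 75–89=10458, 90+=10151
After projecting period 3:
Births: 1980 × 0.178 = 352
Band 2: 973 × 0.959 = 933
Band 3: 1980 × 0.965 = 1911
Band 4: 5275 × 0.937 = 4943
Band 5: 10489 × 0.962 = 10090
Band 6: 2795 × 0.962 = 2689
Band 7: 10458 × 0.935 + 10151 × 0.442 = 9778 + 4487 = 14265
Population now: 0–14=352, 15–29=933, 30–44=1911, 45–59=4943, 60–74=10090, 75–89=2689, 90+=14265
Dependents (band 0–14 + band 90+) = 352 + 14265 = 14617; working-age = 20566; ratio = 14617/20566 × 100 = 71.1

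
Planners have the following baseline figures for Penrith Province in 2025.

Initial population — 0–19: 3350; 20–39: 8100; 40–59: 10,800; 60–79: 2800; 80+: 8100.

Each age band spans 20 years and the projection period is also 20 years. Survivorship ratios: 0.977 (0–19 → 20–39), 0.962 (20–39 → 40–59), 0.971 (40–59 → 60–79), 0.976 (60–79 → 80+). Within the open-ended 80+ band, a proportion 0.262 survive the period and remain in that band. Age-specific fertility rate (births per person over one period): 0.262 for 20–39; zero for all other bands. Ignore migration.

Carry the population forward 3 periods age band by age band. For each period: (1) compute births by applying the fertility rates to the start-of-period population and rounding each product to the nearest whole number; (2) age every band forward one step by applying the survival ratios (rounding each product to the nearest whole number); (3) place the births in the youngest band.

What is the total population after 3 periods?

16832

Let group 1 be 0–19 through group 5 = 80+.
Period 1:
Births: 8100 * 0.262 = 2122
Group 2: 3350 * 0.977 = 3273
Group 3: 8100 * 0.962 = 7792
Group 4: 10800 * 0.971 = 10487
Group 5: 2800 * 0.976 + 8100 * 0.262 = 2733 + 2122 = 4855
Population now: 0–19=2122, 20–39=3273, 40–59=7792, 60–79=10487, 80+=4855
Period 2:
Births: 3273 * 0.262 = 858
Group 2: 2122 * 0.977 = 2073
Group 3: 3273 * 0.962 = 3149
Group 4: 7792 * 0.971 = 7566
Group 5: 10487 * 0.976 + 4855 * 0.262 = 10235 + 1272 = 11507
Population now: 0–19=858, 20–39=2073, 40–59=3149, 60–79=7566, 80+=11507
Period 3:
Births: 2073 * 0.262 = 543
Group 2: 858 * 0.977 = 838
Group 3: 2073 * 0.962 = 1994
Group 4: 3149 * 0.971 = 3058
Group 5: 7566 * 0.976 + 11507 * 0.262 = 7384 + 3015 = 10399
Population now: 0–19=543, 20–39=838, 40–59=1994, 60–79=3058, 80+=10399
Total after period 3: 543 + 838 + 1994 + 3058 + 10399 = 16832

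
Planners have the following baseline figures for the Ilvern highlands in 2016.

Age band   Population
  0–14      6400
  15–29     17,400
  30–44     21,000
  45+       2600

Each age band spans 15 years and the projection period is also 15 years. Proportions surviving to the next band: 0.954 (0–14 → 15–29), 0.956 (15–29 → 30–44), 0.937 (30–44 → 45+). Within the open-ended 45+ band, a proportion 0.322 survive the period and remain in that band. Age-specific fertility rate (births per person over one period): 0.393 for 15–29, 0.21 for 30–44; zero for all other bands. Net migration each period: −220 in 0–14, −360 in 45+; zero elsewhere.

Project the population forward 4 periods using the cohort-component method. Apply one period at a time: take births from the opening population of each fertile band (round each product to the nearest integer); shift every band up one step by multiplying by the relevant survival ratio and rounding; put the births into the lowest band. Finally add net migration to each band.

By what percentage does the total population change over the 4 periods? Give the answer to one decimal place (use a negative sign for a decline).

Period 1.
Births: 17400 × 0.393 = 6838, 21000 × 0.21 = 4410 — total 11248
15–29: 6400 × 0.954 = 6106
30–44: 17400 × 0.956 = 16634
45+: 21000 × 0.937 + 2600 × 0.322 = 19677 + 837 = 20514
Net migration: 0–14 − 220 → 11028; 45+ − 360 → 20154
Population now: 0–14=11028, 15–29=6106, 30–44=16634, 45+=20154
Period 2.
Births: 6106 × 0.393 = 2400, 16634 × 0.21 = 3493 — total 5893
15–29: 11028 × 0.954 = 10521
30–44: 6106 × 0.956 = 5837
45+: 16634 × 0.937 + 20154 × 0.322 = 15586 + 6490 = 22076
Net migration: 0–14 − 220 → 5673; 45+ − 360 → 21716
Population now: 0–14=5673, 15–29=10521, 30–44=5837, 45+=21716
Period 3.
Births: 10521 × 0.393 = 4135, 5837 × 0.21 = 1226 — total 5361
15–29: 5673 × 0.954 = 5412
30–44: 10521 × 0.956 = 10058
45+: 5837 × 0.937 + 21716 × 0.322 = 5469 + 6993 = 12462
Net migration: 0–14 − 220 → 5141; 45+ − 360 → 12102
Population now: 0–14=5141, 15–29=5412, 30–44=10058, 45+=12102
Period 4.
Births: 5412 × 0.393 = 2127, 10058 × 0.21 = 2112 — total 4239
15–29: 5141 × 0.954 = 4905
30–44: 5412 × 0.956 = 5174
45+: 10058 × 0.937 + 12102 × 0.322 = 9424 + 3897 = 13321
Net migration: 0–14 − 220 → 4019; 45+ − 360 → 12961
Population now: 0–14=4019, 15–29=4905, 30–44=5174, 45+=12961
Total: 47400 → 27059; change = -20341; percentage change = -42.9%

-42.9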